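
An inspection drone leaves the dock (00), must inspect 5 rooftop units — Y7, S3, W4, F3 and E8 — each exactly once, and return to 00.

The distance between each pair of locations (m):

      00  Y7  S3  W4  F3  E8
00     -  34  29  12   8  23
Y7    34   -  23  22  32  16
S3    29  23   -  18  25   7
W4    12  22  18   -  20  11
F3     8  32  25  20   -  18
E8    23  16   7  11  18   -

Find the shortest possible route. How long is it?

Minimum total distance: 90 m.

There are 60 distinct closed tours to check (reversals are equivalent).
00-Y7-S3-W4-F3-E8-00: 34+23+18+20+18+23 = 136
00-Y7-S3-W4-E8-F3-00: 34+23+18+11+18+8 = 112
00-Y7-S3-F3-W4-E8-00: 34+23+25+20+11+23 = 136
00-Y7-S3-F3-E8-W4-00: 34+23+25+18+11+12 = 123
00-Y7-S3-E8-W4-F3-00: 34+23+7+11+20+8 = 103
00-Y7-S3-E8-F3-W4-00: 34+23+7+18+20+12 = 114
00-Y7-W4-S3-F3-E8-00: 34+22+18+25+18+23 = 140
00-Y7-W4-S3-E8-F3-00: 34+22+18+7+18+8 = 107
00-Y7-W4-F3-S3-E8-00: 34+22+20+25+7+23 = 131
00-Y7-W4-F3-E8-S3-00: 34+22+20+18+7+29 = 130
00-Y7-W4-E8-S3-F3-00: 34+22+11+7+25+8 = 107
00-Y7-W4-E8-F3-S3-00: 34+22+11+18+25+29 = 139
00-Y7-F3-S3-W4-E8-00: 34+32+25+18+11+23 = 143
00-Y7-F3-S3-E8-W4-00: 34+32+25+7+11+12 = 121
… (46 more)
00-W4-Y7-S3-E8-F3-00: 12+22+23+7+18+8 = 90  ← best
The minimum is 90.
One optimal route: 00 → W4 → Y7 → S3 → E8 → F3 → 00 (or its reverse).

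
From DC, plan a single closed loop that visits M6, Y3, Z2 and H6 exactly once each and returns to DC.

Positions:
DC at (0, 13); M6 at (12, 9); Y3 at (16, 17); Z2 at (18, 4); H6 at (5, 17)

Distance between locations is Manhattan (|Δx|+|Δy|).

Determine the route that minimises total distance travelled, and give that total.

DC→M6→Y3→Z2→H6→DC: 16+12+15+26+9 = 78
DC→M6→Y3→H6→Z2→DC: 16+12+11+26+27 = 92
DC→M6→Z2→Y3→H6→DC: 16+11+15+11+9 = 62
DC→M6→Z2→H6→Y3→DC: 16+11+26+11+20 = 84
DC→M6→H6→Y3→Z2→DC: 16+15+11+15+27 = 84
DC→M6→H6→Z2→Y3→DC: 16+15+26+15+20 = 92
DC→Y3→M6→Z2→H6→DC: 20+12+11+26+9 = 78
DC→Y3→M6→H6→Z2→DC: 20+12+15+26+27 = 100
DC→Y3→Z2→M6→H6→DC: 20+15+11+15+9 = 70
DC→Y3→H6→M6→Z2→DC: 20+11+15+11+27 = 84
DC→Z2→M6→Y3→H6→DC: 27+11+12+11+9 = 70
DC→Z2→Y3→M6→H6→DC: 27+15+12+15+9 = 78
The minimum is 62.
One optimal route: DC → M6 → Z2 → Y3 → H6 → DC (or its reverse).

Shortest round trip = 62.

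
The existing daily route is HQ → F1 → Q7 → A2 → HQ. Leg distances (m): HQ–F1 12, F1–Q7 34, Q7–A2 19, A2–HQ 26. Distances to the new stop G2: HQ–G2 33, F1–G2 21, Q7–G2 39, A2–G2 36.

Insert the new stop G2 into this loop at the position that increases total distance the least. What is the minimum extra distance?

Insertion cost between consecutive stops i–j is d(i,G2) + d(G2,j) − d(i,j):
  between HQ and F1: 33 + 21 − 12 = 42
  between F1 and Q7: 21 + 39 − 34 = 26
  between Q7 and A2: 39 + 36 − 19 = 56
  between A2 and HQ: 36 + 33 − 26 = 43
Cheapest insertion is between F1 and Q7, adding 26.
New total = 91 + 26 = 117.

Minimum extra distance: 26 m, inserting G2 between F1 and Q7.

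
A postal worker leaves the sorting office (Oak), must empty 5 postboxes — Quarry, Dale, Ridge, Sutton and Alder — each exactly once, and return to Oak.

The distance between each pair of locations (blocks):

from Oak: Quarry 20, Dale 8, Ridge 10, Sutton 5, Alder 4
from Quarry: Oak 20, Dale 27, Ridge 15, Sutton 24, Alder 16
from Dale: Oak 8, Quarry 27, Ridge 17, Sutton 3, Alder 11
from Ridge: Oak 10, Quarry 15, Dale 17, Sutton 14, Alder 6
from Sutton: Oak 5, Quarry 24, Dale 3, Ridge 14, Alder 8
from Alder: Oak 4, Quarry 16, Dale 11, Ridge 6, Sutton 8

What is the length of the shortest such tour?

60 blocks — the shortest possible round trip.

There are 60 distinct closed tours to check (reversals are equivalent).
Oak→Quarry→Dale→Ridge→Sutton→Alder→Oak: 20+27+17+14+8+4 = 90
Oak→Quarry→Dale→Ridge→Alder→Sutton→Oak: 20+27+17+6+8+5 = 83
Oak→Quarry→Dale→Sutton→Ridge→Alder→Oak: 20+27+3+14+6+4 = 74
Oak→Quarry→Dale→Sutton→Alder→Ridge→Oak: 20+27+3+8+6+10 = 74
Oak→Quarry→Dale→Alder→Ridge→Sutton→Oak: 20+27+11+6+14+5 = 83
Oak→Quarry→Dale→Alder→Sutton→Ridge→Oak: 20+27+11+8+14+10 = 90
Oak→Quarry→Ridge→Dale→Sutton→Alder→Oak: 20+15+17+3+8+4 = 67
Oak→Quarry→Ridge→Dale→Alder→Sutton→Oak: 20+15+17+11+8+5 = 76
Oak→Quarry→Ridge→Sutton→Dale→Alder→Oak: 20+15+14+3+11+4 = 67
Oak→Quarry→Ridge→Sutton→Alder→Dale→Oak: 20+15+14+8+11+8 = 76
Oak→Quarry→Ridge→Alder→Dale→Sutton→Oak: 20+15+6+11+3+5 = 60
Oak→Quarry→Ridge→Alder→Sutton→Dale→Oak: 20+15+6+8+3+8 = 60
Oak→Quarry→Sutton→Dale→Ridge→Alder→Oak: 20+24+3+17+6+4 = 74
Oak→Quarry→Sutton→Dale→Alder→Ridge→Oak: 20+24+3+11+6+10 = 74
… (46 more)
The minimum is 60.
One optimal route: Oak → Quarry → Ridge → Alder → Dale → Sutton → Oak (or its reverse).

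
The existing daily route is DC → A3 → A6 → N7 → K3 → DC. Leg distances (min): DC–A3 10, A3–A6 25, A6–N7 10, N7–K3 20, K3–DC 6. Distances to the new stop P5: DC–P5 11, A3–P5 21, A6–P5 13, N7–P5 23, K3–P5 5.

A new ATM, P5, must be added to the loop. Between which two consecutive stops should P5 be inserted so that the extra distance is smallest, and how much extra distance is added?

Insertion cost between consecutive stops i–j is d(i,P5) + d(P5,j) − d(i,j):
  between DC and A3: 11 + 21 − 10 = 22
  between A3 and A6: 21 + 13 − 25 = 9
  between A6 and N7: 13 + 23 − 10 = 26
  between N7 and K3: 23 + 5 − 20 = 8
  between K3 and DC: 5 + 11 − 6 = 10
Cheapest insertion is between N7 and K3, adding 8.
New total = 71 + 8 = 79.

Adding 8 min by placing P5 on the N7–K3 leg.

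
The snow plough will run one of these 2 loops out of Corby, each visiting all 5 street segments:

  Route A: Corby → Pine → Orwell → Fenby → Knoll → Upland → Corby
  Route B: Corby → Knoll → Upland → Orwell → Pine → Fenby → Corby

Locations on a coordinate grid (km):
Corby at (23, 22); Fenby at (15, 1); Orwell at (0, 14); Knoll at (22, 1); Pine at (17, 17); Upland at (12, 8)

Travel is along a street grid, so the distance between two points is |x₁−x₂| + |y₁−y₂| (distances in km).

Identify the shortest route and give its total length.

Route A: 11 + 20 + 28 + 7 + 17 + 25 = 108
Route B: 22 + 17 + 18 + 20 + 18 + 29 = 124

108 km — Route A is the shortest.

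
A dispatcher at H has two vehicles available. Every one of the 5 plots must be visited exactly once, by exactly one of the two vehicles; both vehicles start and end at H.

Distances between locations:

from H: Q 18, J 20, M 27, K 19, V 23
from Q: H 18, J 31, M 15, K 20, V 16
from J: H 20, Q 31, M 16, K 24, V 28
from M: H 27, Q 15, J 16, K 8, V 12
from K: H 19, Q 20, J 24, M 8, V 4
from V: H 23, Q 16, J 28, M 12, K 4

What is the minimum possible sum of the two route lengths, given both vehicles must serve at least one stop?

Try each way of splitting the stops between the two vehicles (each non-empty) and, for each split, find the best tour for each vehicle:
  {Q} + {J, M, K, V}: 36 + 71 = 107
  {J} + {Q, M, K, V}: 40 + 68 = 108
  {Q, J} + {M, K, V}: 69 + 62 = 131
  {M} + {Q, J, K, V}: 54 + 82 = 136
  {Q, M} + {J, K, V}: 60 + 71 = 131
  {J, M} + {Q, K, V}: 63 + 57 = 120
  … (15 splits in total)
Best: vehicle 1 H → Q → H = 36; vehicle 2 H → J → M → K → V → H = 71; combined 107.

Minimum combined distance: 107.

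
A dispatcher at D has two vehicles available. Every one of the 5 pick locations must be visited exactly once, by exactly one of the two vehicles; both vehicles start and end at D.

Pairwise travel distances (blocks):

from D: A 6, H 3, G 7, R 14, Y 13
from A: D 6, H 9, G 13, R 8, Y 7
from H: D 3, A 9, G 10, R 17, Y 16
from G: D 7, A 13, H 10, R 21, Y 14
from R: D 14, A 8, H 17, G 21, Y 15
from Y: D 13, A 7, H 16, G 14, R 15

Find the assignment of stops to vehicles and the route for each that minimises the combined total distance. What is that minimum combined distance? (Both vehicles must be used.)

56 blocks — the smallest possible combined total.

Try each way of splitting the stops between the two vehicles (each non-empty) and, for each split, find the best tour for each vehicle:
  {A} + {H, G, R, Y}: 12 + 56 = 68
  {H} + {A, G, R, Y}: 6 + 50 = 56
  {A, H} + {G, R, Y}: 18 + 50 = 68
  {G} + {A, H, R, Y}: 14 + 48 = 62
  {A, G} + {H, R, Y}: 26 + 48 = 74
  {H, G} + {A, R, Y}: 20 + 42 = 62
  … (15 splits in total)
Best: vehicle 1 D → H → D = 6; vehicle 2 D → A → R → Y → G → D = 50; combined 56.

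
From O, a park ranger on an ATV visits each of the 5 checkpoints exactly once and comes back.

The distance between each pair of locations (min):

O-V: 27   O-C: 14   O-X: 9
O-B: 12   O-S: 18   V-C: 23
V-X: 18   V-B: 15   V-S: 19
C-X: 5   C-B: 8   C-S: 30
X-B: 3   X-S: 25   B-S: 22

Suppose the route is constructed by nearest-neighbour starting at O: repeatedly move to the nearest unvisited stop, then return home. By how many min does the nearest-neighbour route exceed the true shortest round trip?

6 min longer than the optimal tour.

From O: X=9, B=12, C=14, S=18, V=27 → choose X (9).
From X: B=3, C=5, V=18, S=25 → choose B (3).
From B: C=8, V=15, S=22 → choose C (8).
From C: V=23, S=30 → choose V (23).
From V: S=19 → choose S (19).
NN route O → X → B → C → V → S → O costs 80.
Optimal: O → C → X → B → V → S → O costs 74 (by enumerating all 60 distinct tours).
Excess = 80 − 74 = 6.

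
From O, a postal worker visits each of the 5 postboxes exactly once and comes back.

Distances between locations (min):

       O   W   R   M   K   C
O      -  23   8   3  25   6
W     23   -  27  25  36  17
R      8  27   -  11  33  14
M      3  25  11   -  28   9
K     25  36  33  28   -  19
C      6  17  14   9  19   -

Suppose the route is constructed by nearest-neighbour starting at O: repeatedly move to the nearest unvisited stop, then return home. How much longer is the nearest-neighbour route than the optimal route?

From O: M=3, C=6, R=8, W=23, K=25 → choose M (3).
From M: C=9, R=11, W=25, K=28 → choose C (9).
From C: R=14, W=17, K=19 → choose R (14).
From R: W=27, K=33 → choose W (27).
From W: K=36 → choose K (36).
NN route O → M → C → R → W → K → O costs 114.
Optimal: O → R → W → K → C → M → O costs 102 (by enumerating all 60 distinct tours).
Excess = 114 − 102 = 12.

12 min longer than the optimal tour.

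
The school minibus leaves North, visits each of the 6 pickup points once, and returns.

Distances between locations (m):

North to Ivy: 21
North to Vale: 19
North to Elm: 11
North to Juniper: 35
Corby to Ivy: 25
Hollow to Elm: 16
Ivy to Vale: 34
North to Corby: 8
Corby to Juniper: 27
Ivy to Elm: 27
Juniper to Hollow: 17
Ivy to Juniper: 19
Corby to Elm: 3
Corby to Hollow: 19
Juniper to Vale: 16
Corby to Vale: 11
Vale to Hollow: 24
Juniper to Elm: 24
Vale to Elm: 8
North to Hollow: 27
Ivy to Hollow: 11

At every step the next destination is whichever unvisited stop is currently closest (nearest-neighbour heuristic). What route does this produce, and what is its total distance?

At North the remaining stops are Corby 8, Elm 11, Vale 19, Ivy 21, Hollow 27, Juniper 35; go to Corby.
At Corby the remaining stops are Elm 3, Vale 11, Hollow 19, Ivy 25, Juniper 27; go to Elm.
At Elm the remaining stops are Vale 8, Hollow 16, Juniper 24, Ivy 27; go to Vale.
At Vale the remaining stops are Juniper 16, Hollow 24, Ivy 34; go to Juniper.
At Juniper the remaining stops are Hollow 17, Ivy 19; go to Hollow.
At Hollow the remaining stops are Ivy 11; go to Ivy.
Return Ivy→North: 21.
Total = 8 + 3 + 8 + 16 + 17 + 11 + 21 = 84.

Nearest-neighbour total = 84 m; route North → Corby → Elm → Vale → Juniper → Hollow → Ivy → North.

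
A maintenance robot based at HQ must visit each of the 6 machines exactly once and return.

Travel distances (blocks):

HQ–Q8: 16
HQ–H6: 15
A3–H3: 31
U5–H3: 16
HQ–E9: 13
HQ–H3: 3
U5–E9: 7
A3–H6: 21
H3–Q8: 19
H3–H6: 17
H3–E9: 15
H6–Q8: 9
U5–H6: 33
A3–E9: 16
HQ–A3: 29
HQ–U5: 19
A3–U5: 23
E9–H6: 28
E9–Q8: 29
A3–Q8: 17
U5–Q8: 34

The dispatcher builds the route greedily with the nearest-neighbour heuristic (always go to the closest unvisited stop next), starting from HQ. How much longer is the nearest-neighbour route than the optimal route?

From HQ: H3=3, E9=13, H6=15, Q8=16, U5=19, A3=29 → choose H3 (3).
From H3: E9=15, U5=16, H6=17, Q8=19, A3=31 → choose E9 (15).
From E9: U5=7, A3=16, H6=28, Q8=29 → choose U5 (7).
From U5: A3=23, H6=33, Q8=34 → choose A3 (23).
From A3: Q8=17, H6=21 → choose Q8 (17).
From Q8: H6=9 → choose H6 (9).
NN route HQ → H3 → E9 → U5 → A3 → Q8 → H6 → HQ costs 89.
Optimal: HQ → H3 → U5 → E9 → A3 → Q8 → H6 → HQ costs 83 (by enumerating all 360 distinct tours).
Excess = 89 − 83 = 6.

Excess over optimum: 6 blocks.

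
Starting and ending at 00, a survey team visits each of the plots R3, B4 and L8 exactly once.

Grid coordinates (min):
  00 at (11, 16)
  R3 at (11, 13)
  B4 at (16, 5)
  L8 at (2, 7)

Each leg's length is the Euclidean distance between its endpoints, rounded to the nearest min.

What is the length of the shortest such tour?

00→R3→B4→L8→00: 3+9+14+13 = 39
00→R3→L8→B4→00: 3+11+14+12 = 40
00→B4→R3→L8→00: 12+9+11+13 = 45
The minimum is 39.
One optimal route: 00 → R3 → B4 → L8 → 00 (or its reverse).

Shortest round trip = 39 min.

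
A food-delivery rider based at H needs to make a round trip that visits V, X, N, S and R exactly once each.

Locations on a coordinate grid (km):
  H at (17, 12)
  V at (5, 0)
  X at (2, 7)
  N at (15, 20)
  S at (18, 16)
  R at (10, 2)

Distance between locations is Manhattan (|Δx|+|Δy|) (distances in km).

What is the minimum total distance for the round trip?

There are 60 distinct closed tours to check (reversals are equivalent).
H-V-X-N-S-R-H: 24+10+26+7+22+17 = 106
H-V-X-N-R-S-H: 24+10+26+23+22+5 = 110
H-V-X-S-N-R-H: 24+10+25+7+23+17 = 106
H-V-X-S-R-N-H: 24+10+25+22+23+10 = 114
H-V-X-R-N-S-H: 24+10+13+23+7+5 = 82
H-V-X-R-S-N-H: 24+10+13+22+7+10 = 86
H-V-N-X-S-R-H: 24+30+26+25+22+17 = 144
H-V-N-X-R-S-H: 24+30+26+13+22+5 = 120
H-V-N-S-X-R-H: 24+30+7+25+13+17 = 116
H-V-N-S-R-X-H: 24+30+7+22+13+20 = 116
H-V-N-R-X-S-H: 24+30+23+13+25+5 = 120
H-V-N-R-S-X-H: 24+30+23+22+25+20 = 144
H-V-S-X-N-R-H: 24+29+25+26+23+17 = 144
H-V-S-X-R-N-H: 24+29+25+13+23+10 = 124
… (46 more)
H-X-V-R-N-S-H: 20+10+7+23+7+5 = 72  ← best
The minimum is 72.
One optimal route: H → X → V → R → N → S → H (or its reverse).

72 km — the shortest possible round trip.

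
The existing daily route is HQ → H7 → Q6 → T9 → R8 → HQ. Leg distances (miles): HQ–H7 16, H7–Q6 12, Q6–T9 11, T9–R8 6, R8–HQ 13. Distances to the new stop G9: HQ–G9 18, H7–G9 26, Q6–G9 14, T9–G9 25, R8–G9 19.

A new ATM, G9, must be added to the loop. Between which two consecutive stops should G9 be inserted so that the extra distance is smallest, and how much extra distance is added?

Adding 24 miles by placing G9 on the R8–HQ leg.

Insertion cost between consecutive stops i–j is d(i,G9) + d(G9,j) − d(i,j):
  between HQ and H7: 18 + 26 − 16 = 28
  between H7 and Q6: 26 + 14 − 12 = 28
  between Q6 and T9: 14 + 25 − 11 = 28
  between T9 and R8: 25 + 19 − 6 = 38
  between R8 and HQ: 19 + 18 − 13 = 24
Cheapest insertion is between R8 and HQ, adding 24.
New total = 58 + 24 = 82.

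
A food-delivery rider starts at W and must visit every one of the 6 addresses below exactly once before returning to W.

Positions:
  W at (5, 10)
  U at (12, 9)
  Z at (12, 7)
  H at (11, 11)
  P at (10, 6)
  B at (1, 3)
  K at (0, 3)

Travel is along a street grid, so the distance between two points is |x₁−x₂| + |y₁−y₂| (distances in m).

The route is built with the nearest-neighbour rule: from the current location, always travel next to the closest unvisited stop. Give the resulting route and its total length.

From W: distances to unvisited — H=7, U=8, P=9, Z=10, B=11, K=12. Nearest is H (7).
From H: distances to unvisited — U=3, Z=5, P=6, B=18, K=19. Nearest is U (3).
From U: distances to unvisited — Z=2, P=5, B=17, K=18. Nearest is Z (2).
From Z: distances to unvisited — P=3, B=15, K=16. Nearest is P (3).
From P: distances to unvisited — B=12, K=13. Nearest is B (12).
From B: distances to unvisited — K=1. Nearest is K (1).
Return K→W: 12.
Total = 7 + 3 + 2 + 3 + 12 + 1 + 12 = 40.

Nearest-neighbour total = 40 m; route W → H → U → Z → P → B → K → W.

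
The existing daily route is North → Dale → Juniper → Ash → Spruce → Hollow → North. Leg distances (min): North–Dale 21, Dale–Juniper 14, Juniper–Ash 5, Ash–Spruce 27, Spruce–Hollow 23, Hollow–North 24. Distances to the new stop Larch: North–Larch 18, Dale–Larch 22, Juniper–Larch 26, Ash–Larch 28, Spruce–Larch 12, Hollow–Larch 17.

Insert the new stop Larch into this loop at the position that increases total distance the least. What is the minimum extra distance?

Insertion cost between consecutive stops i–j is d(i,Larch) + d(Larch,j) − d(i,j):
  between North and Dale: 18 + 22 − 21 = 19
  between Dale and Juniper: 22 + 26 − 14 = 34
  between Juniper and Ash: 26 + 28 − 5 = 49
  between Ash and Spruce: 28 + 12 − 27 = 13
  between Spruce and Hollow: 12 + 17 − 23 = 6
  between Hollow and North: 17 + 18 − 24 = 11
Cheapest insertion is between Spruce and Hollow, adding 6.
New total = 114 + 6 = 120.

Minimum extra distance: 6 min, inserting Larch between Spruce and Hollow.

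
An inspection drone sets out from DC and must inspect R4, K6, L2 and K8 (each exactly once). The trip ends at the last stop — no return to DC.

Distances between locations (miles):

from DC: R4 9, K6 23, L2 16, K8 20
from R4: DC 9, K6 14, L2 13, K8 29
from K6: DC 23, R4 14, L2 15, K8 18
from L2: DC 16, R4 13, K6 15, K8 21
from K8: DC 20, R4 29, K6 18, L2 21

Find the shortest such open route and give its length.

There are 4! = 24 possible orderings.
DC→R4→K6→L2→K8: 9+14+15+21 = 59
DC→R4→K6→K8→L2: 9+14+18+21 = 62
DC→R4→L2→K6→K8: 9+13+15+18 = 55
DC→R4→L2→K8→K6: 9+13+21+18 = 61
DC→R4→K8→K6→L2: 9+29+18+15 = 71
DC→R4→K8→L2→K6: 9+29+21+15 = 74
DC→K6→R4→L2→K8: 23+14+13+21 = 71
DC→K6→R4→K8→L2: 23+14+29+21 = 87
DC→K6→L2→R4→K8: 23+15+13+29 = 80
DC→K6→L2→K8→R4: 23+15+21+29 = 88
DC→K6→K8→R4→L2: 23+18+29+13 = 83
DC→K6→K8→L2→R4: 23+18+21+13 = 75
DC→L2→R4→K6→K8: 16+13+14+18 = 61
DC→L2→R4→K8→K6: 16+13+29+18 = 76
… (10 more)
The minimum is 55.
One shortest path: DC → R4 → L2 → K6 → K8.

55 miles — the minimum one-way total.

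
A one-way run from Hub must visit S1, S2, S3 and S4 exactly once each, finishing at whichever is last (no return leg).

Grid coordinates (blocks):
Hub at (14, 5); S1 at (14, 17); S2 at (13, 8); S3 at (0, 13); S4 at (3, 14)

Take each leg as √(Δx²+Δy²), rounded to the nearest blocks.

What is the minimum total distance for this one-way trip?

There are 4! = 24 possible orderings.
Hub → S1 → S2 → S3 → S4: 12+9+14+3 = 38
Hub → S1 → S2 → S4 → S3: 12+9+12+3 = 36
Hub → S1 → S3 → S2 → S4: 12+15+14+12 = 53
Hub → S1 → S3 → S4 → S2: 12+15+3+12 = 42
Hub → S1 → S4 → S2 → S3: 12+11+12+14 = 49
Hub → S1 → S4 → S3 → S2: 12+11+3+14 = 40
Hub → S2 → S1 → S3 → S4: 3+9+15+3 = 30
Hub → S2 → S1 → S4 → S3: 3+9+11+3 = 26
Hub → S2 → S3 → S1 → S4: 3+14+15+11 = 43
Hub → S2 → S3 → S4 → S1: 3+14+3+11 = 31
Hub → S2 → S4 → S1 → S3: 3+12+11+15 = 41
Hub → S2 → S4 → S3 → S1: 3+12+3+15 = 33
Hub → S3 → S1 → S2 → S4: 16+15+9+12 = 52
Hub → S3 → S1 → S4 → S2: 16+15+11+12 = 54
… (10 more)
The minimum is 26.
One shortest path: Hub → S2 → S1 → S4 → S3.

26 blocks — the minimum one-way total.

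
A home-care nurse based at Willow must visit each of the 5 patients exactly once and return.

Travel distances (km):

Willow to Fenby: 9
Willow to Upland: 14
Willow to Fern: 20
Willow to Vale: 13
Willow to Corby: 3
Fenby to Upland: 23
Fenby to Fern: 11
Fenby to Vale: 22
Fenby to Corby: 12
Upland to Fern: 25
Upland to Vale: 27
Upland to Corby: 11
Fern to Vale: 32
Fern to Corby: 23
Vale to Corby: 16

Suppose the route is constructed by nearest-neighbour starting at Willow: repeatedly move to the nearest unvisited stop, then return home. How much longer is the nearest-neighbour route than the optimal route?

Excess over optimum: 8 km.

Willow: Corby=3, Fenby=9, Vale=13, Upland=14, Fern=20 ⇒ Corby
Corby: Upland=11, Fenby=12, Vale=16, Fern=23 ⇒ Upland
Upland: Fenby=23, Fern=25, Vale=27 ⇒ Fenby
Fenby: Fern=11, Vale=22 ⇒ Fern
Fern: Vale=32 ⇒ Vale
NN route Willow → Corby → Upland → Fenby → Fern → Vale → Willow costs 93.
Optimal: Willow → Fenby → Fern → Upland → Corby → Vale → Willow costs 85 (by enumerating all 60 distinct tours).
Excess = 93 − 85 = 8.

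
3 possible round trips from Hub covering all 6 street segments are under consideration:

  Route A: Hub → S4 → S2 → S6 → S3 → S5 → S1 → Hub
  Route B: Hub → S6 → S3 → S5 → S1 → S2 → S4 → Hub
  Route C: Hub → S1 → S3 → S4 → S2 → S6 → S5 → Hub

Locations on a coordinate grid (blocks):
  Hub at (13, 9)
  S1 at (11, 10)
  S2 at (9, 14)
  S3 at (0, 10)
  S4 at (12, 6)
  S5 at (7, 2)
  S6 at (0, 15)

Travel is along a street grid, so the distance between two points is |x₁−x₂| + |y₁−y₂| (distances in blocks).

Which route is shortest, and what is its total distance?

Route A: 4 + 11 + 10 + 5 + 15 + 12 + 3 = 60
Route B: 19 + 5 + 15 + 12 + 6 + 11 + 4 = 72
Route C: 3 + 11 + 16 + 11 + 10 + 20 + 13 = 84

Shortest is Route A, total 60 blocks.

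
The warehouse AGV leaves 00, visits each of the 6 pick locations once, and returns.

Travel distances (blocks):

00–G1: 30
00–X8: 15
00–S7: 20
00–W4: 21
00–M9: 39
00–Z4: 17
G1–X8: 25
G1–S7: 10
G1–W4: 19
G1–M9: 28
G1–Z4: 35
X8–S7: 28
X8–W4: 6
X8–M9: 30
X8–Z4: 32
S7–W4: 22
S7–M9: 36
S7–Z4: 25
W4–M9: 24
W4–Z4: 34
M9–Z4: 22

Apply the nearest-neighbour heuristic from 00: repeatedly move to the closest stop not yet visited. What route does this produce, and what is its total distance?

136 blocks along 00 → X8 → W4 → G1 → S7 → Z4 → M9 → 00.

00 → [X8:15 / Z4:17 / S7:20 / W4:21 / G1:30 / M9:39] → X8 (15)
X8 → [W4:6 / G1:25 / S7:28 / M9:30 / Z4:32] → W4 (6)
W4 → [G1:19 / S7:22 / M9:24 / Z4:34] → G1 (19)
G1 → [S7:10 / M9:28 / Z4:35] → S7 (10)
S7 → [Z4:25 / M9:36] → Z4 (25)
Z4 → [M9:22] → M9 (22)
Return M9→00: 39.
Total = 15 + 6 + 19 + 10 + 25 + 22 + 39 = 136.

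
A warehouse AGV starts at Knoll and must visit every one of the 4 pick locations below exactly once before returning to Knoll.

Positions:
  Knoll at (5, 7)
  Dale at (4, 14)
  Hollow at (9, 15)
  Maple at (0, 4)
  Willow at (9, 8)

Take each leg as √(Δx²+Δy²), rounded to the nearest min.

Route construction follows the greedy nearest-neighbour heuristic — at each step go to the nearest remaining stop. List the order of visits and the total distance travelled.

From Knoll: distances to unvisited — Willow=4, Maple=6, Dale=7, Hollow=9. Nearest is Willow (4).
From Willow: distances to unvisited — Hollow=7, Dale=8, Maple=10. Nearest is Hollow (7).
From Hollow: distances to unvisited — Dale=5, Maple=14. Nearest is Dale (5).
From Dale: distances to unvisited — Maple=11. Nearest is Maple (11).
Return Maple→Knoll: 6.
Total = 4 + 7 + 5 + 11 + 6 = 33.

Nearest-neighbour total = 33 min; route Knoll → Willow → Hollow → Dale → Maple → Knoll.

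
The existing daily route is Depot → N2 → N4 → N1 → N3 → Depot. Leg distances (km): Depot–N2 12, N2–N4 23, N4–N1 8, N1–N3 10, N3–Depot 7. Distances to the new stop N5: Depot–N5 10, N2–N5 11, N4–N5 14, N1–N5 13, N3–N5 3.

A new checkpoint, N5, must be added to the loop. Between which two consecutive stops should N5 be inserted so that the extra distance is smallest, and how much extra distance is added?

Insertion cost between consecutive stops i–j is d(i,N5) + d(N5,j) − d(i,j):
  between Depot and N2: 10 + 11 − 12 = 9
  between N2 and N4: 11 + 14 − 23 = 2
  between N4 and N1: 14 + 13 − 8 = 19
  between N1 and N3: 13 + 3 − 10 = 6
  between N3 and Depot: 3 + 10 − 7 = 6
Cheapest insertion is between N2 and N4, adding 2.
New total = 60 + 2 = 62.

+2 km — insert N5 between N2 and N4.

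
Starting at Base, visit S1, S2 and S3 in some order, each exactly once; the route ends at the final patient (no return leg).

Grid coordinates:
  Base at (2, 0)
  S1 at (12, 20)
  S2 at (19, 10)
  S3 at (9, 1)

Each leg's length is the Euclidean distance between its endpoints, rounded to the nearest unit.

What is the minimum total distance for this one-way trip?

Shortest open route: 32.

There are 3! = 6 possible orderings.
Base→S1→S2→S3: 22+12+13 = 47
Base→S1→S3→S2: 22+19+13 = 54
Base→S2→S1→S3: 20+12+19 = 51
Base→S2→S3→S1: 20+13+19 = 52
Base→S3→S1→S2: 7+19+12 = 38
Base→S3→S2→S1: 7+13+12 = 32
The minimum is 32.
One shortest path: Base → S3 → S2 → S1.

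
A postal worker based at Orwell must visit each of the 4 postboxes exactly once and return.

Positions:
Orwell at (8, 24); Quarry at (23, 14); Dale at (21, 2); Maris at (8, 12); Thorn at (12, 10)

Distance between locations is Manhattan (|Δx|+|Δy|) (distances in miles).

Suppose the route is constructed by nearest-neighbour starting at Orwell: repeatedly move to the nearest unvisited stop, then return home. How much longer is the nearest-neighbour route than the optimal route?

From Orwell: Maris=12, Thorn=18, Quarry=25, Dale=35 → choose Maris (12).
From Maris: Thorn=6, Quarry=17, Dale=23 → choose Thorn (6).
From Thorn: Quarry=15, Dale=17 → choose Quarry (15).
From Quarry: Dale=14 → choose Dale (14).
NN route Orwell → Maris → Thorn → Quarry → Dale → Orwell costs 82.
Optimal: Orwell → Quarry → Dale → Thorn → Maris → Orwell costs 74 (by enumerating all 12 distinct tours).
Excess = 82 − 74 = 8.

The nearest-neighbour route is 8 miles longer than optimal.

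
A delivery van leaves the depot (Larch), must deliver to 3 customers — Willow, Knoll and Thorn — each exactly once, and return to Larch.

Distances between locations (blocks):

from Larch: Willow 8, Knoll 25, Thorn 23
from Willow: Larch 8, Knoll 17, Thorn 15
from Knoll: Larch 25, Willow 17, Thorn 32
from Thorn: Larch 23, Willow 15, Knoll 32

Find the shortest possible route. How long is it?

Larch→Willow→Knoll→Thorn→Larch: 8+17+32+23 = 80
Larch→Willow→Thorn→Knoll→Larch: 8+15+32+25 = 80
Larch→Knoll→Willow→Thorn→Larch: 25+17+15+23 = 80
The minimum is 80.
One optimal route: Larch → Willow → Knoll → Thorn → Larch (or its reverse).

80 blocks — the shortest possible round trip.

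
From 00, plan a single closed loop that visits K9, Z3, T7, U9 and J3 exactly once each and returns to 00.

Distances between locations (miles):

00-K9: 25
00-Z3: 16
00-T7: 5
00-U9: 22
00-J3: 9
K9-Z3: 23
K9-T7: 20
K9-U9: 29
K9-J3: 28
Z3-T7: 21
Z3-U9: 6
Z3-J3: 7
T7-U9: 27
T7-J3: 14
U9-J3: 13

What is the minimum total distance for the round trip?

With 5 stops there are 5!/2 = 60 distinct round trips (a route and its reverse cost the same).
00 → K9 → Z3 → T7 → U9 → J3 → 00: 25+23+21+27+13+9 = 118
00 → K9 → Z3 → T7 → J3 → U9 → 00: 25+23+21+14+13+22 = 118
00 → K9 → Z3 → U9 → T7 → J3 → 00: 25+23+6+27+14+9 = 104
00 → K9 → Z3 → U9 → J3 → T7 → 00: 25+23+6+13+14+5 = 86
00 → K9 → Z3 → J3 → T7 → U9 → 00: 25+23+7+14+27+22 = 118
00 → K9 → Z3 → J3 → U9 → T7 → 00: 25+23+7+13+27+5 = 100
00 → K9 → T7 → Z3 → U9 → J3 → 00: 25+20+21+6+13+9 = 94
00 → K9 → T7 → Z3 → J3 → U9 → 00: 25+20+21+7+13+22 = 108
00 → K9 → T7 → U9 → Z3 → J3 → 00: 25+20+27+6+7+9 = 94
00 → K9 → T7 → U9 → J3 → Z3 → 00: 25+20+27+13+7+16 = 108
00 → K9 → T7 → J3 → Z3 → U9 → 00: 25+20+14+7+6+22 = 94
00 → K9 → T7 → J3 → U9 → Z3 → 00: 25+20+14+13+6+16 = 94
00 → K9 → U9 → Z3 → T7 → J3 → 00: 25+29+6+21+14+9 = 104
00 → K9 → U9 → Z3 → J3 → T7 → 00: 25+29+6+7+14+5 = 86
… (46 more)
00 → T7 → K9 → Z3 → U9 → J3 → 00: 5+20+23+6+13+9 = 76  ← best
The minimum is 76.
One optimal route: 00 → T7 → K9 → Z3 → U9 → J3 → 00 (or its reverse).

Shortest round trip = 76 miles.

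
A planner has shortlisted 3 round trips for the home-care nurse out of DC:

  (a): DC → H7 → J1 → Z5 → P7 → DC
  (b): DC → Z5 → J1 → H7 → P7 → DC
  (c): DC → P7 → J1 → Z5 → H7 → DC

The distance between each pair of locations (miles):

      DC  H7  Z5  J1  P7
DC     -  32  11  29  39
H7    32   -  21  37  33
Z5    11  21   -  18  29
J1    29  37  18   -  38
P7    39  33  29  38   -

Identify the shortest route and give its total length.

Shortest is (b), total 138 miles.

(a): 32 + 37 + 18 + 29 + 39 = 155
(b): 11 + 18 + 37 + 33 + 39 = 138
(c): 39 + 38 + 18 + 21 + 32 = 148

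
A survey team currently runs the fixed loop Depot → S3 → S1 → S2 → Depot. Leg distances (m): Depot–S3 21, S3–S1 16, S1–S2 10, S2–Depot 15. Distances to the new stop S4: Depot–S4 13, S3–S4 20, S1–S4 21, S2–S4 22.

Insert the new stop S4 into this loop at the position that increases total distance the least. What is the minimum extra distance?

Insertion cost between consecutive stops i–j is d(i,S4) + d(S4,j) − d(i,j):
  between Depot and S3: 13 + 20 − 21 = 12
  between S3 and S1: 20 + 21 − 16 = 25
  between S1 and S2: 21 + 22 − 10 = 33
  between S2 and Depot: 22 + 13 − 15 = 20
Cheapest insertion is between Depot and S3, adding 12.
New total = 62 + 12 = 74.

Adding 12 m by placing S4 on the Depot–S3 leg.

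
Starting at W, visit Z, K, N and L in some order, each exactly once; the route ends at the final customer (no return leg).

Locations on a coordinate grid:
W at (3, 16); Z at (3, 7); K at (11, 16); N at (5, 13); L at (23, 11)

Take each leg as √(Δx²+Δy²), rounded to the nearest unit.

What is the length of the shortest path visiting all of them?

There are 4! = 24 possible orderings.
W - Z - K - N - L: 9+12+7+18 = 46
W - Z - K - L - N: 9+12+13+18 = 52
W - Z - N - K - L: 9+6+7+13 = 35
W - Z - N - L - K: 9+6+18+13 = 46
W - Z - L - K - N: 9+20+13+7 = 49
W - Z - L - N - K: 9+20+18+7 = 54
W - K - Z - N - L: 8+12+6+18 = 44
W - K - Z - L - N: 8+12+20+18 = 58
W - K - N - Z - L: 8+7+6+20 = 41
W - K - N - L - Z: 8+7+18+20 = 53
W - K - L - Z - N: 8+13+20+6 = 47
W - K - L - N - Z: 8+13+18+6 = 45
W - N - Z - K - L: 4+6+12+13 = 35
W - N - Z - L - K: 4+6+20+13 = 43
… (10 more)
The minimum is 35.
One shortest path: W → Z → N → K → L.

Shortest open route: 35.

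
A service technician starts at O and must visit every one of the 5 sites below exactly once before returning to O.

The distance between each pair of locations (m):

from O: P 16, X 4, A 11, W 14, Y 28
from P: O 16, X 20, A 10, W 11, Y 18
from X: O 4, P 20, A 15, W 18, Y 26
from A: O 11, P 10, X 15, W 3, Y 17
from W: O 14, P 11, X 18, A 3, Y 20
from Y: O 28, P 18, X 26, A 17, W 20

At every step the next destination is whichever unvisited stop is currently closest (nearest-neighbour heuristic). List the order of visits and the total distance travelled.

79 m along O → X → A → W → P → Y → O.

At O the remaining stops are X 4, A 11, W 14, P 16, Y 28; go to X.
At X the remaining stops are A 15, W 18, P 20, Y 26; go to A.
At A the remaining stops are W 3, P 10, Y 17; go to W.
At W the remaining stops are P 11, Y 20; go to P.
At P the remaining stops are Y 18; go to Y.
Return Y→O: 28.
Total = 4 + 15 + 3 + 11 + 18 + 28 = 79.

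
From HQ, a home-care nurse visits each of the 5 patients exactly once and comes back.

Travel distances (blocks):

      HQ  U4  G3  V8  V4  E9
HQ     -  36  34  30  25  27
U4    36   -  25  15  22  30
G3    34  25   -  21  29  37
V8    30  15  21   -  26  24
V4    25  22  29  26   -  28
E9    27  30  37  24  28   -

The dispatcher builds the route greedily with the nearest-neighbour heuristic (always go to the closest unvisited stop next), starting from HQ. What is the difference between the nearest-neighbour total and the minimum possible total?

HQ: V4=25, E9=27, V8=30, G3=34, U4=36 ⇒ V4
V4: U4=22, V8=26, E9=28, G3=29 ⇒ U4
U4: V8=15, G3=25, E9=30 ⇒ V8
V8: G3=21, E9=24 ⇒ G3
G3: E9=37 ⇒ E9
NN route HQ → V4 → U4 → V8 → G3 → E9 → HQ costs 147.
Optimal: HQ → V4 → U4 → G3 → V8 → E9 → HQ costs 144 (by enumerating all 60 distinct tours).
Excess = 147 − 144 = 3.

Excess over optimum: 3 blocks.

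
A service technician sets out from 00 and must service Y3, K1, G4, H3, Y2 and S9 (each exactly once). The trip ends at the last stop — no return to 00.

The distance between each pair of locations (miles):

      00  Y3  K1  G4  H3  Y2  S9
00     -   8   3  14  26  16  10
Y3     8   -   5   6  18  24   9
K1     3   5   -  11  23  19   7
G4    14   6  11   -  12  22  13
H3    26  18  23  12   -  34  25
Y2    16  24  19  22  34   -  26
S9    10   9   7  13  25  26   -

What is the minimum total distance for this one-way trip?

There are 6! = 720 possible orderings.
00 - Y3 - K1 - G4 - H3 - Y2 - S9: 8+5+11+12+34+26 = 96
00 - Y3 - K1 - G4 - H3 - S9 - Y2: 8+5+11+12+25+26 = 87
00 - Y3 - K1 - G4 - Y2 - H3 - S9: 8+5+11+22+34+25 = 105
00 - Y3 - K1 - G4 - Y2 - S9 - H3: 8+5+11+22+26+25 = 97
00 - Y3 - K1 - G4 - S9 - H3 - Y2: 8+5+11+13+25+34 = 96
00 - Y3 - K1 - G4 - S9 - Y2 - H3: 8+5+11+13+26+34 = 97
00 - Y3 - K1 - H3 - G4 - Y2 - S9: 8+5+23+12+22+26 = 96
00 - Y3 - K1 - H3 - G4 - S9 - Y2: 8+5+23+12+13+26 = 87
… (712 more)
00 - Y2 - K1 - S9 - Y3 - G4 - H3: 16+19+7+9+6+12 = 69  ← best
The minimum is 69.
One shortest path: 00 → Y2 → K1 → S9 → Y3 → G4 → H3.

Shortest open route: 69 miles.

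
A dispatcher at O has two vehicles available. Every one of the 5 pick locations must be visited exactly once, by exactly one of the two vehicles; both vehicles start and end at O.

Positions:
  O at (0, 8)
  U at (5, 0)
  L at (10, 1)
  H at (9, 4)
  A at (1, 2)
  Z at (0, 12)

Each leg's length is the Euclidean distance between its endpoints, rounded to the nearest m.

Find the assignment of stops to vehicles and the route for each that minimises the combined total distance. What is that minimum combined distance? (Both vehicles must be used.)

Minimum combined distance: 36 m.

Try each way of splitting the stops between the two vehicles (each non-empty) and, for each split, find the best tour for each vehicle:
  {U} + {L, H, A, Z}: 18 + 34 = 52
  {L} + {U, H, A, Z}: 24 + 32 = 56
  {U, L} + {H, A, Z}: 26 + 30 = 56
  {H} + {U, L, A, Z}: 20 + 34 = 54
  {U, H} + {L, A, Z}: 25 + 34 = 59
  {L, H} + {U, A, Z}: 25 + 27 = 52
  … (15 splits in total)
  {U, L, H, A} + {Z}: 28 + 8 = 36  ← best
Best: vehicle 1 O → H → L → U → A → O = 28; vehicle 2 O → Z → O = 8; combined 36.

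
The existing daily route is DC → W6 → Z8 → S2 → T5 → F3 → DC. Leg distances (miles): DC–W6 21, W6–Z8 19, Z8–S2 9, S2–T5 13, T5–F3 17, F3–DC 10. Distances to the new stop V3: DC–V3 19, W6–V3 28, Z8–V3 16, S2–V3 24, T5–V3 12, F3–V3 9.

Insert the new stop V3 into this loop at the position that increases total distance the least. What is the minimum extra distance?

Adding 4 miles by placing V3 on the T5–F3 leg.

Insertion cost between consecutive stops i–j is d(i,V3) + d(V3,j) − d(i,j):
  between DC and W6: 19 + 28 − 21 = 26
  between W6 and Z8: 28 + 16 − 19 = 25
  between Z8 and S2: 16 + 24 − 9 = 31
  between S2 and T5: 24 + 12 − 13 = 23
  between T5 and F3: 12 + 9 − 17 = 4
  between F3 and DC: 9 + 19 − 10 = 18
Cheapest insertion is between T5 and F3, adding 4.
New total = 89 + 4 = 93.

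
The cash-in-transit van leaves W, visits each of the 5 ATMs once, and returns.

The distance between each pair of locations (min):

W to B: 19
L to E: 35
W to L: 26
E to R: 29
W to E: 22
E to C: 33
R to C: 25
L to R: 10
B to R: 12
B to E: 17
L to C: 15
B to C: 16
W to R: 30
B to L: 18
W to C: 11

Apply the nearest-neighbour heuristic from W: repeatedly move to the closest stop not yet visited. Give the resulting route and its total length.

Total distance 87 min via the nearest-neighbour route W → C → L → R → B → E → W.

At W the remaining stops are C 11, B 19, E 22, L 26, R 30; go to C.
At C the remaining stops are L 15, B 16, R 25, E 33; go to L.
At L the remaining stops are R 10, B 18, E 35; go to R.
At R the remaining stops are B 12, E 29; go to B.
At B the remaining stops are E 17; go to E.
Return E→W: 22.
Total = 11 + 15 + 10 + 12 + 17 + 22 = 87.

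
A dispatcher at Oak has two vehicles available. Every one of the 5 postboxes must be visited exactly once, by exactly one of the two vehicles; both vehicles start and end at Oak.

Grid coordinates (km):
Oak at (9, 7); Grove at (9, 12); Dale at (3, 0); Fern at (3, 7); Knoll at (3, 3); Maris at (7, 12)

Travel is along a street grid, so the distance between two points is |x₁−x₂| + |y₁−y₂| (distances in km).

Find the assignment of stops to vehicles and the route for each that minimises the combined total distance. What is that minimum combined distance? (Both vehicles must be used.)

Try each way of splitting the stops between the two vehicles (each non-empty) and, for each split, find the best tour for each vehicle:
  {Grove} + {Dale, Fern, Knoll, Maris}: 10 + 36 = 46
  {Dale} + {Grove, Fern, Knoll, Maris}: 26 + 30 = 56
  {Grove, Dale} + {Fern, Knoll, Maris}: 36 + 30 = 66
  {Fern} + {Grove, Dale, Knoll, Maris}: 12 + 36 = 48
  {Grove, Fern} + {Dale, Knoll, Maris}: 22 + 36 = 58
  {Dale, Fern} + {Grove, Knoll, Maris}: 26 + 30 = 56
  … (15 splits in total)
  {Dale, Fern, Knoll} + {Grove, Maris}: 26 + 14 = 40  ← best
Best: vehicle 1 Oak → Dale → Knoll → Fern → Oak = 26; vehicle 2 Oak → Grove → Maris → Oak = 14; combined 40.

40 km — the smallest possible combined total.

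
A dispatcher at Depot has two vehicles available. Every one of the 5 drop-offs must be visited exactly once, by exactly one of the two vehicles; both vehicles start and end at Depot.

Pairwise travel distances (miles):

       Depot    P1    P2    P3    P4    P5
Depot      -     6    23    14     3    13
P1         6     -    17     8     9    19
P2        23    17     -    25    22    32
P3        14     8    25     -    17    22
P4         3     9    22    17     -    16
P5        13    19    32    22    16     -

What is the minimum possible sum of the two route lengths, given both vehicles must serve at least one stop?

Try each way of splitting the stops between the two vehicles (each non-empty) and, for each split, find the best tour for each vehicle:
  {P1} + {P2, P3, P4, P5}: 12 + 85 = 97
  {P2} + {P1, P3, P4, P5}: 46 + 55 = 101
  {P1, P2} + {P3, P4, P5}: 46 + 55 = 101
  {P3} + {P1, P2, P4, P5}: 28 + 74 = 102
  {P1, P3} + {P2, P4, P5}: 28 + 70 = 98
  {P2, P3} + {P1, P4, P5}: 62 + 44 = 106
  … (15 splits in total)
  {P4} + {P1, P2, P3, P5}: 6 + 83 = 89  ← best
Best: vehicle 1 Depot → P4 → Depot = 6; vehicle 2 Depot → P1 → P2 → P3 → P5 → Depot = 83; combined 89.

89 miles — the smallest possible combined total.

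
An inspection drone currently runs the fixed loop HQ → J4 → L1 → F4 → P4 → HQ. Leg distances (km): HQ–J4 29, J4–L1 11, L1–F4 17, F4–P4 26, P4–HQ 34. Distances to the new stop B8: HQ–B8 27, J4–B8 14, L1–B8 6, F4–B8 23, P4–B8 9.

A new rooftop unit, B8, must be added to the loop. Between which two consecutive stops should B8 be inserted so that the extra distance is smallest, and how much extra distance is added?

Insertion cost between consecutive stops i–j is d(i,B8) + d(B8,j) − d(i,j):
  between HQ and J4: 27 + 14 − 29 = 12
  between J4 and L1: 14 + 6 − 11 = 9
  between L1 and F4: 6 + 23 − 17 = 12
  between F4 and P4: 23 + 9 − 26 = 6
  between P4 and HQ: 9 + 27 − 34 = 2
Cheapest insertion is between P4 and HQ, adding 2.
New total = 117 + 2 = 119.

Adding 2 km by placing B8 on the P4–HQ leg.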